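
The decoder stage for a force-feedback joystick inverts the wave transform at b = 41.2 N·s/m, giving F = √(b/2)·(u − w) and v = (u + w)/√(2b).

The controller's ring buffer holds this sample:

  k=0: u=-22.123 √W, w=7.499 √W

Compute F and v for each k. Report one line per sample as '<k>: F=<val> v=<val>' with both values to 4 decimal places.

k=0: u−w=-29.6220, u+w=-14.6240; √(b/2)=4.5387, √(2b)=9.0774; F=4.5387×(-29.622)=-134.4460, v=-14.6240/9.0774=-1.6110

0: F=-134.4460 v=-1.6110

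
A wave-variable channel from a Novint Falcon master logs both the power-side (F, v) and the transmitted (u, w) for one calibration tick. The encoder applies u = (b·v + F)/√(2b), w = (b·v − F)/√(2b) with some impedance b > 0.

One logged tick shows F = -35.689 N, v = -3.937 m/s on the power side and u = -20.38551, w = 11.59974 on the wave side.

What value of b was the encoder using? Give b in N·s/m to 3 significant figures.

b = 2.49 N·s/m

u + w = -8.78577;  u + w = √(2b)·v, so √(2b) = -8.78577/(-3.937) = 2.23159.
b = (√(2b))²/2 = 4.97999/2 = 2.49000.
(Check via u − w = 2F/√(2b): u − w = -31.98525, 2F/√(2b) = -31.98527.)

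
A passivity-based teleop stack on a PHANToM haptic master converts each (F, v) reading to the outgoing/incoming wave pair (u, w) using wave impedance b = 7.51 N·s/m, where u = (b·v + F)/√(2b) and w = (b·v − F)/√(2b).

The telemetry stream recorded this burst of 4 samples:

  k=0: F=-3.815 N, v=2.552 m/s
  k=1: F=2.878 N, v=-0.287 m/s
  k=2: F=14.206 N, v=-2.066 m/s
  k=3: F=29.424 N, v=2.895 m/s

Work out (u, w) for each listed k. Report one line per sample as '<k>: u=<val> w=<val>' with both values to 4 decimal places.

k=0: b·v=7.51×2.552=19.1655; √(2b)=3.8756; u=(19.1655+(-3.815))/3.8756=3.9608, w=(19.1655−(-3.815))/3.8756=5.9296
k=1: b·v=7.51×(-0.287)=-2.1554; √(2b)=3.8756; u=(-2.1554+2.878)/3.8756=0.1865, w=(-2.1554−2.878)/3.8756=-1.2987
k=2: b·v=7.51×(-2.066)=-15.5157; √(2b)=3.8756; u=(-15.5157+14.206)/3.8756=-0.3379, w=(-15.5157−14.206)/3.8756=-7.6690
k=3: b·v=7.51×2.895=21.7415; √(2b)=3.8756; u=(21.7415+29.424)/3.8756=13.2021, w=(21.7415−29.424)/3.8756=-1.9823

0: u=3.9608 w=5.9296
1: u=0.1865 w=-1.2987
2: u=-0.3379 w=-7.6690
3: u=13.2021 w=-1.9823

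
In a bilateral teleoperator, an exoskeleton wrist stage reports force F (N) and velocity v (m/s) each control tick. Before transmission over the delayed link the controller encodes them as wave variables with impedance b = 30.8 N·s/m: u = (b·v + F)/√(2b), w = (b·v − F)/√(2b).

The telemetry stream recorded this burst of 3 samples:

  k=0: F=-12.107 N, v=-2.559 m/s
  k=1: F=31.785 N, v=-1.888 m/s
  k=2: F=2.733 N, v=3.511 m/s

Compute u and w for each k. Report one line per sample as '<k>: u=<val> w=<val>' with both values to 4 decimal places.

k=0: b·v=30.8×(-2.559)=-78.8172; √(2b)=7.8486; u=(-78.8172+(-12.107))/7.8486=-11.5848, w=(-78.8172−(-12.107))/7.8486=-8.4997
k=1: b·v=30.8×(-1.888)=-58.1504; √(2b)=7.8486; u=(-58.1504+31.785)/7.8486=-3.3593, w=(-58.1504−31.785)/7.8486=-11.4588
k=2: b·v=30.8×3.511=108.1388; √(2b)=7.8486; u=(108.1388+2.733)/7.8486=14.1264, w=(108.1388−2.733)/7.8486=13.4299

0: u=-11.5848 w=-8.4997
1: u=-3.3593 w=-11.4588
2: u=14.1264 w=13.4299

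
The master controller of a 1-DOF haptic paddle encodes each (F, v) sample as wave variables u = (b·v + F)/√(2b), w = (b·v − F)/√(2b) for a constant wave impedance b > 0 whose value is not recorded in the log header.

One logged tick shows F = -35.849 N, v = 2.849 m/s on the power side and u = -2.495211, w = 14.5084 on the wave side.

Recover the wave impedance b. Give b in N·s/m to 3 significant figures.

u + w = 12.013189;  u + w = √(2b)·v, so √(2b) = 12.013189/2.849 = 4.216634.
b = (√(2b))²/2 = 17.779999/2 = 8.889999.
(Check via u − w = 2F/√(2b): u − w = -17.003611, 2F/√(2b) = -17.003612.)

b = 8.89 N·s/m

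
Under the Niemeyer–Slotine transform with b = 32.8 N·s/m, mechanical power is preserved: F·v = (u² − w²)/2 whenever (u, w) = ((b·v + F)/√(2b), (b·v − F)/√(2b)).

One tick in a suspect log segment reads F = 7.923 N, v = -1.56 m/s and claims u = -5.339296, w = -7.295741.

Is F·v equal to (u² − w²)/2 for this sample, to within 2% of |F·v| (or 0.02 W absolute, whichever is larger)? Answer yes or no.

yes

F·v = 7.923×(-1.56) = -12.359880 W.
(u² − w²)/2 = (28.508082 − 53.227837)/2 = -12.359877 W.
|Δ| = 0.000003;  2% of max(1, |F·v|) = 0.247198.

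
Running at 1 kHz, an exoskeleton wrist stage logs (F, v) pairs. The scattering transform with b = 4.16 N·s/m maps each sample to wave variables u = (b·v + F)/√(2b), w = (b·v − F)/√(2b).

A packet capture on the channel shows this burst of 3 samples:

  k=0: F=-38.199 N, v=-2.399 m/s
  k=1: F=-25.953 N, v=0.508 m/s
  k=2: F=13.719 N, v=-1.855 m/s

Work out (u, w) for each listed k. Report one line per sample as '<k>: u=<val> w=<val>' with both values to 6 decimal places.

k=0: b·v=4.16×(-2.399)=-9.979840; √(2b)=2.884441; u=(-9.979840+(-38.199))/2.884441=-16.703008, w=(-9.979840−(-38.199))/2.884441=9.783233
k=1: b·v=4.16×0.508=2.113280; √(2b)=2.884441; u=(2.113280+(-25.953))/2.884441=-8.264936, w=(2.113280−(-25.953))/2.884441=9.730232
k=2: b·v=4.16×(-1.855)=-7.716800; √(2b)=2.884441; u=(-7.716800+13.719)/2.884441=2.080888, w=(-7.716800−13.719)/2.884441=-7.431527

0: u=-16.703008 w=9.783233
1: u=-8.264936 w=9.730232
2: u=2.080888 w=-7.431527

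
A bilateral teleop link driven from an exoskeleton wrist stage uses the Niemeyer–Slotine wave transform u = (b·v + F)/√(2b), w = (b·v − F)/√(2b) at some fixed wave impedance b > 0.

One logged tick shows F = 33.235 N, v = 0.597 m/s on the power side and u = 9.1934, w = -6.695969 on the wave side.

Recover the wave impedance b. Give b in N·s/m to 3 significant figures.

u + w = 2.497431;  u + w = √(2b)·v, so √(2b) = 2.497431/0.597 = 4.183302.
b = (√(2b))²/2 = 17.500012/2 = 8.750006.
(Check via u − w = 2F/√(2b): u − w = 15.889369, 2F/√(2b) = 15.889364.)

b = 8.75 N·s/m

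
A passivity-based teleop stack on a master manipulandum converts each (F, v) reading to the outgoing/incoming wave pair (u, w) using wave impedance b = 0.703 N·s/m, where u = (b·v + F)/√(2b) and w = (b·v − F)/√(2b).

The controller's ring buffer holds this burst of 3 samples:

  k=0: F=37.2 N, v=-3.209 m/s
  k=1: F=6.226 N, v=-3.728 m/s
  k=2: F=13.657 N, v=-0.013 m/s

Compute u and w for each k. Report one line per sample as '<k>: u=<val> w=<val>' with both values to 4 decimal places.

0: u=29.4700 w=-33.2751
1: u=3.0405 w=-7.4609
2: u=11.5099 w=-11.5253

k=0: b·v=0.703×(-3.209)=-2.2559; √(2b)=1.1857; u=(-2.2559+37.2)/1.1857=29.4700, w=(-2.2559−37.2)/1.1857=-33.2751
k=1: b·v=0.703×(-3.728)=-2.6208; √(2b)=1.1857; u=(-2.6208+6.226)/1.1857=3.0405, w=(-2.6208−6.226)/1.1857=-7.4609
k=2: b·v=0.703×(-0.013)=-0.0091; √(2b)=1.1857; u=(-0.0091+13.657)/1.1857=11.5099, w=(-0.0091−13.657)/1.1857=-11.5253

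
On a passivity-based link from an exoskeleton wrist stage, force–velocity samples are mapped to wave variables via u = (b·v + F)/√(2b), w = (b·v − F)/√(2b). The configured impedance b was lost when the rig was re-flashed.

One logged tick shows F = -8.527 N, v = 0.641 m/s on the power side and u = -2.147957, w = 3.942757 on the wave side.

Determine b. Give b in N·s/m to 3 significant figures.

b = 3.92 N·s/m

u + w = 1.794800;  u + w = √(2b)·v, so √(2b) = 1.794800/0.641 = 2.800000.
b = (√(2b))²/2 = 7.840000/2 = 3.920000.
(Check via u − w = 2F/√(2b): u − w = -6.090714, 2F/√(2b) = -6.090714.)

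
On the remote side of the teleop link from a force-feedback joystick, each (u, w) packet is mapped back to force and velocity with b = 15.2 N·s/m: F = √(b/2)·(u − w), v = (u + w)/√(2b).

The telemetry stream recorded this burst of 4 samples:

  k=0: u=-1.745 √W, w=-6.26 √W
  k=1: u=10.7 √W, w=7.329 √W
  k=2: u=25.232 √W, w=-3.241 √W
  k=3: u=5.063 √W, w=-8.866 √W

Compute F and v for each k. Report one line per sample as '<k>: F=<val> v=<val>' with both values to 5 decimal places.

k=0: u−w=4.51500, u+w=-8.00500; √(b/2)=2.75681, √(2b)=5.51362; F=2.75681×4.515=12.44700, v=-8.00500/5.51362=-1.45186
k=1: u−w=3.37100, u+w=18.02900; √(b/2)=2.75681, √(2b)=5.51362; F=2.75681×3.371=9.29321, v=18.02900/5.51362=3.26990
k=2: u−w=28.47300, u+w=21.99100; √(b/2)=2.75681, √(2b)=5.51362; F=2.75681×28.473=78.49464, v=21.99100/5.51362=3.98849
k=3: u−w=13.92900, u+w=-3.80300; √(b/2)=2.75681, √(2b)=5.51362; F=2.75681×13.929=38.39960, v=-3.80300/5.51362=-0.68975

0: F=12.44700 v=-1.45186
1: F=9.29321 v=3.26990
2: F=78.49464 v=3.98849
3: F=38.39960 v=-0.68975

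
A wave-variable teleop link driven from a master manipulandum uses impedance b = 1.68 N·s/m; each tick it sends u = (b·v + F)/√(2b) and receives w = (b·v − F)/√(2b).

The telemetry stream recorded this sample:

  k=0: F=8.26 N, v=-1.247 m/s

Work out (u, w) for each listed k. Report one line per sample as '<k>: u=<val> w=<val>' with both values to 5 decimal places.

k=0: b·v=1.68×(-1.247)=-2.09496; √(2b)=1.83303; u=(-2.09496+8.26)/1.83303=3.36331, w=(-2.09496−8.26)/1.83303=-5.64909

0: u=3.36331 w=-5.64909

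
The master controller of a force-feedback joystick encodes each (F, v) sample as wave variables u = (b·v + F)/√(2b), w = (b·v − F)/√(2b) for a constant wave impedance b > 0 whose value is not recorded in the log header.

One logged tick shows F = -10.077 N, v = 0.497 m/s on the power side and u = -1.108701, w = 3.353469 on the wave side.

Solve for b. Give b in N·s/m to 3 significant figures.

u + w = 2.244768;  u + w = √(2b)·v, so √(2b) = 2.244768/0.497 = 4.516636.
b = (√(2b))²/2 = 20.399999/2 = 10.200000.
(Check via u − w = 2F/√(2b): u − w = -4.462170, 2F/√(2b) = -4.462171.)

b = 10.2 N·s/m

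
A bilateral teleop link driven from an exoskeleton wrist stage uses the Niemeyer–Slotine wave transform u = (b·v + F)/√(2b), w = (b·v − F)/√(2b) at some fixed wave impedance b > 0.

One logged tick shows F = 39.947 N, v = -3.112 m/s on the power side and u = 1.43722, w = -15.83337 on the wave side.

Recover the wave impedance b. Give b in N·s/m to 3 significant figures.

b = 10.7 N·s/m

u + w = -14.39615;  u + w = √(2b)·v, so √(2b) = -14.39615/(-3.112) = 4.62601.
b = (√(2b))²/2 = 21.39999/2 = 10.69999.
(Check via u − w = 2F/√(2b): u − w = 17.27059, 2F/√(2b) = 17.27060.)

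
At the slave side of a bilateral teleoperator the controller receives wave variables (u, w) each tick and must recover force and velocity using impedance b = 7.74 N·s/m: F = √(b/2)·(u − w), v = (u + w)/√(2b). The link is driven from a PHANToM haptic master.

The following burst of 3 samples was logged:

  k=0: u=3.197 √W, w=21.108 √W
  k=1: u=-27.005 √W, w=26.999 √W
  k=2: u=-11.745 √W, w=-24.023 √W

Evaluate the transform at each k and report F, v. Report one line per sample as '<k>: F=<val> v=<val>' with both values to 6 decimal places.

k=0: u−w=-17.911000, u+w=24.305000; √(b/2)=1.967232, √(2b)=3.934463; F=1.967232×(-17.911)=-35.235084, v=24.305000/3.934463=6.177463
k=1: u−w=-54.004000, u+w=-0.006000; √(b/2)=1.967232, √(2b)=3.934463; F=1.967232×(-54.004)=-106.238373, v=-0.006000/3.934463=-0.001525
k=2: u−w=12.278000, u+w=-35.768000; √(b/2)=1.967232, √(2b)=3.934463; F=1.967232×12.278=24.153669, v=-35.768000/3.934463=-9.090948

0: F=-35.235084 v=6.177463
1: F=-106.238373 v=-0.001525
2: F=24.153669 v=-9.090948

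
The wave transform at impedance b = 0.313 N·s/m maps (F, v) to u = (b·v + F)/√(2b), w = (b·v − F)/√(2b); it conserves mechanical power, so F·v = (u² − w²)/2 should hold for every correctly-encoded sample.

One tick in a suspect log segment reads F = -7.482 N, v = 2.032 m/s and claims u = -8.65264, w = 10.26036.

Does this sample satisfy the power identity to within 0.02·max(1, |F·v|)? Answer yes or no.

yes

F·v = (-7.482)×2.032 = -15.20342 W.
(u² − w²)/2 = (74.86818 − 105.27499)/2 = -15.20340 W.
|Δ| = 0.00002;  2% of max(1, |F·v|) = 0.30407.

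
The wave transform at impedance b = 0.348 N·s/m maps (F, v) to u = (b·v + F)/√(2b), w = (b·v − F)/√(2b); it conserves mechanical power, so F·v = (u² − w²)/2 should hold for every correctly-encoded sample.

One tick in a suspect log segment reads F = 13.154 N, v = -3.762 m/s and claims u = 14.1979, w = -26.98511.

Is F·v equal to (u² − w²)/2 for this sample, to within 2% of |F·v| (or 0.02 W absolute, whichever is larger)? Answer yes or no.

no

F·v = 13.154×(-3.762) = -49.48535 W.
(u² − w²)/2 = (201.58036 − 728.19616)/2 = -263.30790 W.
|Δ| = 213.82255;  2% of max(1, |F·v|) = 0.98971.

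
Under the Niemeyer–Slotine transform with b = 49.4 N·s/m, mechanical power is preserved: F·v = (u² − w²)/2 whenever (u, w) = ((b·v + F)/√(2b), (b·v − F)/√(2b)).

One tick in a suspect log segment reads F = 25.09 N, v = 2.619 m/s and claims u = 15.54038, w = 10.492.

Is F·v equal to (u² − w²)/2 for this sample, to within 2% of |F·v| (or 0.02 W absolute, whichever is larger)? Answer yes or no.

F·v = 25.09×2.619 = 65.7107 W.
(u² − w²)/2 = (241.5034 − 110.0821)/2 = 65.7107 W.
|Δ| = 0.0000;  2% of max(1, |F·v|) = 1.3142.

yes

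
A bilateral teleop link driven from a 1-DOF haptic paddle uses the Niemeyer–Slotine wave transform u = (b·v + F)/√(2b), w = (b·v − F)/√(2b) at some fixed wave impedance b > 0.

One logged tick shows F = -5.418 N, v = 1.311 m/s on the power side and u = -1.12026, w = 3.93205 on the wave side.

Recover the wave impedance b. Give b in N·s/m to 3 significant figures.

u + w = 2.8118;  u + w = √(2b)·v, so √(2b) = 2.8118/1.311 = 2.1448.
b = (√(2b))²/2 = 4.6000/2 = 2.3000.
(Check via u − w = 2F/√(2b): u − w = -5.0523, 2F/√(2b) = -5.0523.)

b = 2.3 N·s/m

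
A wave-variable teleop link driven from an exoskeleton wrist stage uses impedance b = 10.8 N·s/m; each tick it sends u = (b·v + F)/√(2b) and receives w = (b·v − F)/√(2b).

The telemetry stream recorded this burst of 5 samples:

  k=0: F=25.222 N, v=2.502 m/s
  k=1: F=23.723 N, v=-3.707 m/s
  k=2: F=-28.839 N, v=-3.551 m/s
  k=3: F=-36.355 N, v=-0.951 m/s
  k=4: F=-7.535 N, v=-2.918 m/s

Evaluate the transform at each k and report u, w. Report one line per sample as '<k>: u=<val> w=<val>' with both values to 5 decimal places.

0: u=11.24103 w=0.38721
1: u=-3.50991 w=-13.71867
2: u=-14.45694 w=-2.04661
3: u=-10.03227 w=5.61243
4: u=-8.40209 w=-5.15955

k=0: b·v=10.8×2.502=27.02160; √(2b)=4.64758; u=(27.02160+25.222)/4.64758=11.24103, w=(27.02160−25.222)/4.64758=0.38721
k=1: b·v=10.8×(-3.707)=-40.03560; √(2b)=4.64758; u=(-40.03560+23.723)/4.64758=-3.50991, w=(-40.03560−23.723)/4.64758=-13.71867
k=2: b·v=10.8×(-3.551)=-38.35080; √(2b)=4.64758; u=(-38.35080+(-28.839))/4.64758=-14.45694, w=(-38.35080−(-28.839))/4.64758=-2.04661
k=3: b·v=10.8×(-0.951)=-10.27080; √(2b)=4.64758; u=(-10.27080+(-36.355))/4.64758=-10.03227, w=(-10.27080−(-36.355))/4.64758=5.61243
k=4: b·v=10.8×(-2.918)=-31.51440; √(2b)=4.64758; u=(-31.51440+(-7.535))/4.64758=-8.40209, w=(-31.51440−(-7.535))/4.64758=-5.15955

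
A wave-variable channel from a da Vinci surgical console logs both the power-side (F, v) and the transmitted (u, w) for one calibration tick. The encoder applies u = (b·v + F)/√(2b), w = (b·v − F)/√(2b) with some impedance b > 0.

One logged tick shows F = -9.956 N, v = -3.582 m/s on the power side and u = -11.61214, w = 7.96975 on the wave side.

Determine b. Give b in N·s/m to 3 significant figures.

b = 0.517 N·s/m

u + w = -3.6424;  u + w = √(2b)·v, so √(2b) = -3.6424/(-3.582) = 1.0169.
b = (√(2b))²/2 = 1.0340/2 = 0.5170.
(Check via u − w = 2F/√(2b): u − w = -19.5819, 2F/√(2b) = -19.5819.)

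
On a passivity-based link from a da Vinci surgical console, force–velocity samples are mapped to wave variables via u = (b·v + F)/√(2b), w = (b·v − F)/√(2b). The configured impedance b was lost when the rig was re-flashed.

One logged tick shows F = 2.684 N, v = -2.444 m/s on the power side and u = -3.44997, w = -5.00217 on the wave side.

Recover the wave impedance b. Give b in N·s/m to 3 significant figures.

b = 5.98 N·s/m

u + w = -8.45214;  u + w = √(2b)·v, so √(2b) = -8.45214/(-2.444) = 3.45832.
b = (√(2b))²/2 = 11.95999/2 = 5.98000.
(Check via u − w = 2F/√(2b): u − w = 1.55220, 2F/√(2b) = 1.55220.)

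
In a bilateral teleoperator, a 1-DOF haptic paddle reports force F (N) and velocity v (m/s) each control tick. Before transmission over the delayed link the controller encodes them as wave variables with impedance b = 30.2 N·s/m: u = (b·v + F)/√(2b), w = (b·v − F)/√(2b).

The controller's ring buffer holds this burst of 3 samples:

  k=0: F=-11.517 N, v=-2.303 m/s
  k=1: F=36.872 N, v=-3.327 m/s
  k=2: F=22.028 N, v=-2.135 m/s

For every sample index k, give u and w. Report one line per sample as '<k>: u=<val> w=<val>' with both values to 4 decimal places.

0: u=-10.4311 w=-7.4673
1: u=-8.1839 w=-17.6727
2: u=-5.4620 w=-11.1307

k=0: b·v=30.2×(-2.303)=-69.5506; √(2b)=7.7717; u=(-69.5506+(-11.517))/7.7717=-10.4311, w=(-69.5506−(-11.517))/7.7717=-7.4673
k=1: b·v=30.2×(-3.327)=-100.4754; √(2b)=7.7717; u=(-100.4754+36.872)/7.7717=-8.1839, w=(-100.4754−36.872)/7.7717=-17.6727
k=2: b·v=30.2×(-2.135)=-64.4770; √(2b)=7.7717; u=(-64.4770+22.028)/7.7717=-5.4620, w=(-64.4770−22.028)/7.7717=-11.1307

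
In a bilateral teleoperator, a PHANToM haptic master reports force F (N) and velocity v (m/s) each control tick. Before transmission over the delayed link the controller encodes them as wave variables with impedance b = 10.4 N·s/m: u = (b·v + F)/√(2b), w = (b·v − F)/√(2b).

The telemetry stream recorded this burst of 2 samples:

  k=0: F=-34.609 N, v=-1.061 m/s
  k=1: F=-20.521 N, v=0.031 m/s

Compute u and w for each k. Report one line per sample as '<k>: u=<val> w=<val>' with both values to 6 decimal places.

k=0: b·v=10.4×(-1.061)=-11.034400; √(2b)=4.560702; u=(-11.034400+(-34.609))/4.560702=-10.007977, w=(-11.034400−(-34.609))/4.560702=5.169073
k=1: b·v=10.4×0.031=0.322400; √(2b)=4.560702; u=(0.322400+(-20.521))/4.560702=-4.428836, w=(0.322400−(-20.521))/4.560702=4.570218

0: u=-10.007977 w=5.169073
1: u=-4.428836 w=4.570218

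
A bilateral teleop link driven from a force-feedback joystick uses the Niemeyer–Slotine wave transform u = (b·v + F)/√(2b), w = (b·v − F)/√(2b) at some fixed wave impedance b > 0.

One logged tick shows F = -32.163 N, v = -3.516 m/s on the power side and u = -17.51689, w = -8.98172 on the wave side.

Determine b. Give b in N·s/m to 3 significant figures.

u + w = -26.4986;  u + w = √(2b)·v, so √(2b) = -26.4986/(-3.516) = 7.5366.
b = (√(2b))²/2 = 56.8000/2 = 28.4000.
(Check via u − w = 2F/√(2b): u − w = -8.5352, 2F/√(2b) = -8.5352.)

b = 28.4 N·s/m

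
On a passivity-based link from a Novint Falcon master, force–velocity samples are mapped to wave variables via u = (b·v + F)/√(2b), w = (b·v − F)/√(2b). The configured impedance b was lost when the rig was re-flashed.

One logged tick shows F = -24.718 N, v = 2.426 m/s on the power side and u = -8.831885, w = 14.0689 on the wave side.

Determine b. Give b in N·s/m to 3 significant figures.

u + w = 5.237015;  u + w = √(2b)·v, so √(2b) = 5.237015/2.426 = 2.158704.
b = (√(2b))²/2 = 4.660001/2 = 2.330001.
(Check via u − w = 2F/√(2b): u − w = -22.900785, 2F/√(2b) = -22.900781.)

b = 2.33 N·s/m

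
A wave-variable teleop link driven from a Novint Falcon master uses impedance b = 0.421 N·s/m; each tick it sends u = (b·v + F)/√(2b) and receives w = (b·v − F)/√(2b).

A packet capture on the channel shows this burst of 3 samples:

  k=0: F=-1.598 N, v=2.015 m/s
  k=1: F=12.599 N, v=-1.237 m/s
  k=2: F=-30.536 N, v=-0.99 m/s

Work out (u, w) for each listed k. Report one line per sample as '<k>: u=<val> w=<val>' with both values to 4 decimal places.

0: u=-0.8170 w=2.6660
1: u=13.1628 w=-14.2978
2: u=-33.7321 w=32.8237

k=0: b·v=0.421×2.015=0.8483; √(2b)=0.9176; u=(0.8483+(-1.598))/0.9176=-0.8170, w=(0.8483−(-1.598))/0.9176=2.6660
k=1: b·v=0.421×(-1.237)=-0.5208; √(2b)=0.9176; u=(-0.5208+12.599)/0.9176=13.1628, w=(-0.5208−12.599)/0.9176=-14.2978
k=2: b·v=0.421×(-0.99)=-0.4168; √(2b)=0.9176; u=(-0.4168+(-30.536))/0.9176=-33.7321, w=(-0.4168−(-30.536))/0.9176=32.8237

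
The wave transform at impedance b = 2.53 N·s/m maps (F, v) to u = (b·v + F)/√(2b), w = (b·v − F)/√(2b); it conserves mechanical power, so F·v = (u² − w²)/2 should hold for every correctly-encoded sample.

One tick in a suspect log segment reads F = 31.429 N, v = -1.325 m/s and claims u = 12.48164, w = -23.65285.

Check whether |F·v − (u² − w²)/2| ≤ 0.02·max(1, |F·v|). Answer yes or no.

F·v = 31.429×(-1.325) = -41.64342 W.
(u² − w²)/2 = (155.79134 − 559.45731)/2 = -201.83299 W.
|Δ| = 160.18956;  2% of max(1, |F·v|) = 0.83287.

no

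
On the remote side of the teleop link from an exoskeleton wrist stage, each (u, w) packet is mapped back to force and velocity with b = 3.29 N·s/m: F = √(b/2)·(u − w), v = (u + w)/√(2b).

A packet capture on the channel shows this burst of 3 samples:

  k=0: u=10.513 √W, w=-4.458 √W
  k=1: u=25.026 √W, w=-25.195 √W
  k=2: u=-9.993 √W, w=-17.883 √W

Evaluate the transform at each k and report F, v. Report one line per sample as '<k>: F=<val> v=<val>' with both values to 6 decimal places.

0: F=19.201438 v=2.360485
1: F=64.412226 v=-0.065883
2: F=10.119521 v=-10.867196

k=0: u−w=14.971000, u+w=6.055000; √(b/2)=1.282576, √(2b)=2.565151; F=1.282576×14.971=19.201438, v=6.055000/2.565151=2.360485
k=1: u−w=50.221000, u+w=-0.169000; √(b/2)=1.282576, √(2b)=2.565151; F=1.282576×50.221=64.412226, v=-0.169000/2.565151=-0.065883
k=2: u−w=7.890000, u+w=-27.876000; √(b/2)=1.282576, √(2b)=2.565151; F=1.282576×7.89=10.119521, v=-27.876000/2.565151=-10.867196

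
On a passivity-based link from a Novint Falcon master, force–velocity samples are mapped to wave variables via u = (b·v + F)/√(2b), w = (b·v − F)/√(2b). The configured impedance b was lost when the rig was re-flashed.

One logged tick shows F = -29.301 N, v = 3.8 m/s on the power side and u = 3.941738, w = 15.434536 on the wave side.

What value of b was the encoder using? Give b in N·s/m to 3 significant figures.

b = 13 N·s/m

u + w = 19.376274;  u + w = √(2b)·v, so √(2b) = 19.376274/3.8 = 5.099019.
b = (√(2b))²/2 = 26.000000/2 = 13.000000.
(Check via u − w = 2F/√(2b): u − w = -11.492798, 2F/√(2b) = -11.492798.)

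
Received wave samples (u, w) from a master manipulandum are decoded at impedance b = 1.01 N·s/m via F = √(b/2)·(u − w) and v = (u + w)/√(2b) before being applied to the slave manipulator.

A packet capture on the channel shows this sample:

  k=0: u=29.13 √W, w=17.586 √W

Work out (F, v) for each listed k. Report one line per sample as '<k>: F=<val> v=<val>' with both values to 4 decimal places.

0: F=8.2036 v=32.8693

k=0: u−w=11.5440, u+w=46.7160; √(b/2)=0.7106, √(2b)=1.4213; F=0.7106×11.544=8.2036, v=46.7160/1.4213=32.8693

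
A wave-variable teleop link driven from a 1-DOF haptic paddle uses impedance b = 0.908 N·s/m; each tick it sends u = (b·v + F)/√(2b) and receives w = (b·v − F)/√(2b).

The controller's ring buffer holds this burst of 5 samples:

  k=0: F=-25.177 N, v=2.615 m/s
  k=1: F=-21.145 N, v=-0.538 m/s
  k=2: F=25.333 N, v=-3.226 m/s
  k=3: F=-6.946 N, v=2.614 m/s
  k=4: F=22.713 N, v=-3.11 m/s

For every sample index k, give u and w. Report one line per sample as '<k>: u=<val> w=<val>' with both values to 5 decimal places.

k=0: b·v=0.908×2.615=2.37442; √(2b)=1.34759; u=(2.37442+(-25.177))/1.34759=-16.92100, w=(2.37442−(-25.177))/1.34759=20.44495
k=1: b·v=0.908×(-0.538)=-0.48850; √(2b)=1.34759; u=(-0.48850+(-21.145))/1.34759=-16.05347, w=(-0.48850−(-21.145))/1.34759=15.32847
k=2: b·v=0.908×(-3.226)=-2.92921; √(2b)=1.34759; u=(-2.92921+25.333)/1.34759=16.62507, w=(-2.92921−25.333)/1.34759=-20.97240
k=3: b·v=0.908×2.614=2.37351; √(2b)=1.34759; u=(2.37351+(-6.946))/1.34759=-3.39308, w=(2.37351−(-6.946))/1.34759=6.91569
k=4: b·v=0.908×(-3.11)=-2.82388; √(2b)=1.34759; u=(-2.82388+22.713)/1.34759=14.75902, w=(-2.82388−22.713)/1.34759=-18.95003

0: u=-16.92100 w=20.44495
1: u=-16.05347 w=15.32847
2: u=16.62507 w=-20.97240
3: u=-3.39308 w=6.91569
4: u=14.75902 w=-18.95003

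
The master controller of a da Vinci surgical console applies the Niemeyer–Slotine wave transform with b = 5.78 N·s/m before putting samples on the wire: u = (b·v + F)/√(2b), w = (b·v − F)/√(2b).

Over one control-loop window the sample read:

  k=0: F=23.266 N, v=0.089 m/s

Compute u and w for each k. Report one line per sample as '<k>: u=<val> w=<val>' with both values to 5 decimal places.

k=0: b·v=5.78×0.089=0.51442; √(2b)=3.40000; u=(0.51442+23.266)/3.40000=6.99424, w=(0.51442−23.266)/3.40000=-6.69164

0: u=6.99424 w=-6.69164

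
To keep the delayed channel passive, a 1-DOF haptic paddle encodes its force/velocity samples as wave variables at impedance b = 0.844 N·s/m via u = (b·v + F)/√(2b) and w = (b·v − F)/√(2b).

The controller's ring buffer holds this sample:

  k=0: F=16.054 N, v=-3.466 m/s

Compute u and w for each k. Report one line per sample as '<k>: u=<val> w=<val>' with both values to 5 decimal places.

0: u=10.10498 w=-14.60811

k=0: b·v=0.844×(-3.466)=-2.92530; √(2b)=1.29923; u=(-2.92530+16.054)/1.29923=10.10498, w=(-2.92530−16.054)/1.29923=-14.60811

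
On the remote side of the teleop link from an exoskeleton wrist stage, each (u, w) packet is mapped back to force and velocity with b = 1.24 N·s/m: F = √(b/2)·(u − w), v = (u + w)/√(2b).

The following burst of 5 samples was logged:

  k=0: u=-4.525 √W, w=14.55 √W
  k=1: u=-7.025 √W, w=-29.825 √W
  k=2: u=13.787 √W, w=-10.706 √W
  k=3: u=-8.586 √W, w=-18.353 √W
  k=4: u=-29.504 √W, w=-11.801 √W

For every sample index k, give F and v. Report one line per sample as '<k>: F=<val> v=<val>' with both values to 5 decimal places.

k=0: u−w=-19.07500, u+w=10.02500; √(b/2)=0.78740, √(2b)=1.57480; F=0.78740×(-19.075)=-15.01967, v=10.02500/1.57480=6.36588
k=1: u−w=22.80000, u+w=-36.85000; √(b/2)=0.78740, √(2b)=1.57480; F=0.78740×22.8=17.95274, v=-36.85000/1.57480=-23.39977
k=2: u−w=24.49300, u+w=3.08100; √(b/2)=0.78740, √(2b)=1.57480; F=0.78740×24.493=19.28581, v=3.08100/1.57480=1.95644
k=3: u−w=9.76700, u+w=-26.93900; √(b/2)=0.78740, √(2b)=1.57480; F=0.78740×9.767=7.69054, v=-26.93900/1.57480=-17.10628
k=4: u−w=-17.70300, u+w=-41.30500; √(b/2)=0.78740, √(2b)=1.57480; F=0.78740×(-17.703)=-13.93936, v=-41.30500/1.57480=-26.22870

0: F=-15.01967 v=6.36588
1: F=17.95274 v=-23.39977
2: F=19.28581 v=1.95644
3: F=7.69054 v=-17.10628
4: F=-13.93936 v=-26.22870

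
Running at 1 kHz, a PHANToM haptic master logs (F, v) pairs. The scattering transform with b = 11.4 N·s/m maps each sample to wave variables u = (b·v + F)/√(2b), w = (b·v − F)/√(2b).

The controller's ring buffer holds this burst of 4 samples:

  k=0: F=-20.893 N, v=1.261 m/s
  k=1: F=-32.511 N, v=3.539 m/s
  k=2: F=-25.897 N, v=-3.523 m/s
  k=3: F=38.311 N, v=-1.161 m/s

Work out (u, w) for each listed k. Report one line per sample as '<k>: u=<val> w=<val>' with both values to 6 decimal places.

k=0: b·v=11.4×1.261=14.375400; √(2b)=4.774935; u=(14.375400+(-20.893))/4.774935=-1.364961, w=(14.375400−(-20.893))/4.774935=7.386154
k=1: b·v=11.4×3.539=40.344600; √(2b)=4.774935; u=(40.344600+(-32.511))/4.774935=1.640567, w=(40.344600−(-32.511))/4.774935=15.257926
k=2: b·v=11.4×(-3.523)=-40.162200; √(2b)=4.774935; u=(-40.162200+(-25.897))/4.774935=-13.834577, w=(-40.162200−(-25.897))/4.774935=-2.987517
k=3: b·v=11.4×(-1.161)=-13.235400; √(2b)=4.774935; u=(-13.235400+38.311)/4.774935=5.251507, w=(-13.235400−38.311)/4.774935=-10.795206

0: u=-1.364961 w=7.386154
1: u=1.640567 w=15.257926
2: u=-13.834577 w=-2.987517
3: u=5.251507 w=-10.795206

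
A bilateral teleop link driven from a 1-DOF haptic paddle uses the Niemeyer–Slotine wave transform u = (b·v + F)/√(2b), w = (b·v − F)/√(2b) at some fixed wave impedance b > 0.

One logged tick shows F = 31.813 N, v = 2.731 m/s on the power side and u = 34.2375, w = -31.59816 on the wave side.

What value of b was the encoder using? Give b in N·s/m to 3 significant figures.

u + w = 2.63934;  u + w = √(2b)·v, so √(2b) = 2.63934/2.731 = 0.96644.
b = (√(2b))²/2 = 0.93400/2 = 0.46700.
(Check via u − w = 2F/√(2b): u − w = 65.83566, 2F/√(2b) = 65.83563.)

b = 0.467 N·s/m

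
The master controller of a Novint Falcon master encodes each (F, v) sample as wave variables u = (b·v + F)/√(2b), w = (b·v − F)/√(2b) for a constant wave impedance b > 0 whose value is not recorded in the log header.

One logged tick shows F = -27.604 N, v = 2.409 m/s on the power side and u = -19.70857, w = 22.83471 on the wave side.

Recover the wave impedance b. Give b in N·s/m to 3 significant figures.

b = 0.842 N·s/m

u + w = 3.12614;  u + w = √(2b)·v, so √(2b) = 3.12614/2.409 = 1.29769.
b = (√(2b))²/2 = 1.68400/2 = 0.84200.
(Check via u − w = 2F/√(2b): u − w = -42.54328, 2F/√(2b) = -42.54322.)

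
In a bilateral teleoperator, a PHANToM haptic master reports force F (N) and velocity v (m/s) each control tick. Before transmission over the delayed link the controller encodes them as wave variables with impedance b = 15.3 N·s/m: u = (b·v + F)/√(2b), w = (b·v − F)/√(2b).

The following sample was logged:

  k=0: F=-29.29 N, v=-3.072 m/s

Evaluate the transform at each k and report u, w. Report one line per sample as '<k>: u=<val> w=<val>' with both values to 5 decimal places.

k=0: b·v=15.3×(-3.072)=-47.00160; √(2b)=5.53173; u=(-47.00160+(-29.29))/5.53173=-13.79164, w=(-47.00160−(-29.29))/5.53173=-3.20182

0: u=-13.79164 w=-3.20182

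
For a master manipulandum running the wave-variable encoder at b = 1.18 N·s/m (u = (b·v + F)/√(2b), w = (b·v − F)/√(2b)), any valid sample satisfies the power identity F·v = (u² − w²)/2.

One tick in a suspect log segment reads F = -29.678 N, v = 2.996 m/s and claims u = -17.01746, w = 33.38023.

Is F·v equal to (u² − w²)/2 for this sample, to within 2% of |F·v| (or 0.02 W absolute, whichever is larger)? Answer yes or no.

no

F·v = (-29.678)×2.996 = -88.91529 W.
(u² − w²)/2 = (289.59394 − 1114.23975)/2 = -412.32291 W.
|Δ| = 323.40762;  2% of max(1, |F·v|) = 1.77831.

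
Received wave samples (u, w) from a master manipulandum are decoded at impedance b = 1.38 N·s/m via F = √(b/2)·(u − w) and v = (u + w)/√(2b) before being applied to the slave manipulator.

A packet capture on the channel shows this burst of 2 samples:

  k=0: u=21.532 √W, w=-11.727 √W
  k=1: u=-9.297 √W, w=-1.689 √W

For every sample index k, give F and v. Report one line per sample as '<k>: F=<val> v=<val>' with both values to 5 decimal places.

0: F=27.62700 v=5.90192
1: F=-6.31968 v=-6.61279

k=0: u−w=33.25900, u+w=9.80500; √(b/2)=0.83066, √(2b)=1.66132; F=0.83066×33.259=27.62700, v=9.80500/1.66132=5.90192
k=1: u−w=-7.60800, u+w=-10.98600; √(b/2)=0.83066, √(2b)=1.66132; F=0.83066×(-7.608)=-6.31968, v=-10.98600/1.66132=-6.61279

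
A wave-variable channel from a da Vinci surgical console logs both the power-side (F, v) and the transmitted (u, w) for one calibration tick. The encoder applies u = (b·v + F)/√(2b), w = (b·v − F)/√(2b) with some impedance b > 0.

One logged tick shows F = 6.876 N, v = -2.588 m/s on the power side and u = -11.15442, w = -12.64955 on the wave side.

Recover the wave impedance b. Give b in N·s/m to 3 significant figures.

u + w = -23.80397;  u + w = √(2b)·v, so √(2b) = -23.80397/(-2.588) = 9.19782.
b = (√(2b))²/2 = 84.59998/2 = 42.29999.
(Check via u − w = 2F/√(2b): u − w = 1.49513, 2F/√(2b) = 1.49514.)

b = 42.3 N·s/m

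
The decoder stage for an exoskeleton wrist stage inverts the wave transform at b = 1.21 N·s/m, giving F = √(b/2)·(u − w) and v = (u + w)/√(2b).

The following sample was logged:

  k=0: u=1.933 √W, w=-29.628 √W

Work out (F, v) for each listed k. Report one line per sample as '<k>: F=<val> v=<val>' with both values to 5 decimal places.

0: F=24.54870 v=-17.80302

k=0: u−w=31.56100, u+w=-27.69500; √(b/2)=0.77782, √(2b)=1.55563; F=0.77782×31.561=24.54870, v=-27.69500/1.55563=-17.80302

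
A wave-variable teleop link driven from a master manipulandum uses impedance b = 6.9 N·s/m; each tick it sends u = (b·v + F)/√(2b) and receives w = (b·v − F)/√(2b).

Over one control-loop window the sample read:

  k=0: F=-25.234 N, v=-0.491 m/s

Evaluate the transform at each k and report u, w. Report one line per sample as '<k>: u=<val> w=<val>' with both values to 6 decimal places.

0: u=-7.704756 w=5.880772

k=0: b·v=6.9×(-0.491)=-3.387900; √(2b)=3.714835; u=(-3.387900+(-25.234))/3.714835=-7.704756, w=(-3.387900−(-25.234))/3.714835=5.880772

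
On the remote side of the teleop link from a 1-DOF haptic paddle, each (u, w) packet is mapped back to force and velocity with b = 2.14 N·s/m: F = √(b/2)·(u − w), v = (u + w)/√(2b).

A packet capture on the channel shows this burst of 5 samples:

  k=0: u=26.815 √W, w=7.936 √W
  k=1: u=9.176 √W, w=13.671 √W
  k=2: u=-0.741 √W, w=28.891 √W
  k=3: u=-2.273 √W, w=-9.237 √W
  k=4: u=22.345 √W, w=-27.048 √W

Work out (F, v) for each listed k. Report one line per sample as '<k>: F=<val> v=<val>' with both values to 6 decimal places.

0: F=19.528589 v=16.797530
1: F=-4.649664 v=11.043514
2: F=-30.651579 v=13.606816
3: F=7.203618 v=-5.563568
4: F=51.092516 v=-2.273281

k=0: u−w=18.879000, u+w=34.751000; √(b/2)=1.034408, √(2b)=2.068816; F=1.034408×18.879=19.528589, v=34.751000/2.068816=16.797530
k=1: u−w=-4.495000, u+w=22.847000; √(b/2)=1.034408, √(2b)=2.068816; F=1.034408×(-4.495)=-4.649664, v=22.847000/2.068816=11.043514
k=2: u−w=-29.632000, u+w=28.150000; √(b/2)=1.034408, √(2b)=2.068816; F=1.034408×(-29.632)=-30.651579, v=28.150000/2.068816=13.606816
k=3: u−w=6.964000, u+w=-11.510000; √(b/2)=1.034408, √(2b)=2.068816; F=1.034408×6.964=7.203618, v=-11.510000/2.068816=-5.563568
k=4: u−w=49.393000, u+w=-4.703000; √(b/2)=1.034408, √(2b)=2.068816; F=1.034408×49.393=51.092516, v=-4.703000/2.068816=-2.273281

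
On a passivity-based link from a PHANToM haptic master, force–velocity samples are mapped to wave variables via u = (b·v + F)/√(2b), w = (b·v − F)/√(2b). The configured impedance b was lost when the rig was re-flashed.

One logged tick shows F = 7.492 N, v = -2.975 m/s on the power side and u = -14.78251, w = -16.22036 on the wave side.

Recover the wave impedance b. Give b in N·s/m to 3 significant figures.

b = 54.3 N·s/m

u + w = -31.00287;  u + w = √(2b)·v, so √(2b) = -31.00287/(-2.975) = 10.42113.
b = (√(2b))²/2 = 108.60001/2 = 54.30000.
(Check via u − w = 2F/√(2b): u − w = 1.43785, 2F/√(2b) = 1.43785.)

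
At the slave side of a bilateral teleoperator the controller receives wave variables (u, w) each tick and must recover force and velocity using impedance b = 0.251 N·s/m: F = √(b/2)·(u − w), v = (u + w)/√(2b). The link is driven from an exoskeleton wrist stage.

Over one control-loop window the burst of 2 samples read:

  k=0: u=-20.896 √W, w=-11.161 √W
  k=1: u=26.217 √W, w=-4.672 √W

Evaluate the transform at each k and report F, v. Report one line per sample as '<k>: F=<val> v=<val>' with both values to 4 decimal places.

0: F=-3.4487 v=-45.2450
1: F=10.9427 v=30.4085

k=0: u−w=-9.7350, u+w=-32.0570; √(b/2)=0.3543, √(2b)=0.7085; F=0.3543×(-9.735)=-3.4487, v=-32.0570/0.7085=-45.2450
k=1: u−w=30.8890, u+w=21.5450; √(b/2)=0.3543, √(2b)=0.7085; F=0.3543×30.889=10.9427, v=21.5450/0.7085=30.4085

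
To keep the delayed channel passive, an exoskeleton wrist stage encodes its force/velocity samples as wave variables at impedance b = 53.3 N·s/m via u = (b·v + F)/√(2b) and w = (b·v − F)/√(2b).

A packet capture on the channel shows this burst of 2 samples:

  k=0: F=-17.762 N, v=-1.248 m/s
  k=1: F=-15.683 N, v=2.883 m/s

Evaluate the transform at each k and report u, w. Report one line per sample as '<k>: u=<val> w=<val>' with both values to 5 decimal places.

k=0: b·v=53.3×(-1.248)=-66.51840; √(2b)=10.32473; u=(-66.51840+(-17.762))/10.32473=-8.16297, w=(-66.51840−(-17.762))/10.32473=-4.72229
k=1: b·v=53.3×2.883=153.66390; √(2b)=10.32473; u=(153.66390+(-15.683))/10.32473=13.36412, w=(153.66390−(-15.683))/10.32473=16.40207

0: u=-8.16297 w=-4.72229
1: u=13.36412 w=16.40207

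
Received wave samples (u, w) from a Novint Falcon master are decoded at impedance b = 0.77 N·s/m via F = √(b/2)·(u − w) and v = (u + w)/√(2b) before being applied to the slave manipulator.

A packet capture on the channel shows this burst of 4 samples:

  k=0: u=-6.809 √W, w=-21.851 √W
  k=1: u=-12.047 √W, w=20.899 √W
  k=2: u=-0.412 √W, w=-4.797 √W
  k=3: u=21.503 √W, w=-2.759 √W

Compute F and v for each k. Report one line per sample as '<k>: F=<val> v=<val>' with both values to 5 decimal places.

0: F=9.33332 v=-23.09489
1: F=-20.44246 v=7.13314
2: F=2.72082 v=-4.19753
3: F=15.05418 v=15.10435

k=0: u−w=15.04200, u+w=-28.66000; √(b/2)=0.62048, √(2b)=1.24097; F=0.62048×15.042=9.33332, v=-28.66000/1.24097=-23.09489
k=1: u−w=-32.94600, u+w=8.85200; √(b/2)=0.62048, √(2b)=1.24097; F=0.62048×(-32.946)=-20.44246, v=8.85200/1.24097=7.13314
k=2: u−w=4.38500, u+w=-5.20900; √(b/2)=0.62048, √(2b)=1.24097; F=0.62048×4.385=2.72082, v=-5.20900/1.24097=-4.19753
k=3: u−w=24.26200, u+w=18.74400; √(b/2)=0.62048, √(2b)=1.24097; F=0.62048×24.262=15.05418, v=18.74400/1.24097=15.10435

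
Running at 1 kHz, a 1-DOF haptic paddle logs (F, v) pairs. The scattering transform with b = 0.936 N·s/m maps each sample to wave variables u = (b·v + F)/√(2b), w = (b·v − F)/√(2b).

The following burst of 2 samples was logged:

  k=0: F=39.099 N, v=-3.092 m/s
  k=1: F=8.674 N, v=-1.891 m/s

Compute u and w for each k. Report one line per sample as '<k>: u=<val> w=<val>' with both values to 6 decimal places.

0: u=26.461489 w=-30.691996
1: u=5.046025 w=-7.633311

k=0: b·v=0.936×(-3.092)=-2.894112; √(2b)=1.368211; u=(-2.894112+39.099)/1.368211=26.461489, w=(-2.894112−39.099)/1.368211=-30.691996
k=1: b·v=0.936×(-1.891)=-1.769976; √(2b)=1.368211; u=(-1.769976+8.674)/1.368211=5.046025, w=(-1.769976−8.674)/1.368211=-7.633311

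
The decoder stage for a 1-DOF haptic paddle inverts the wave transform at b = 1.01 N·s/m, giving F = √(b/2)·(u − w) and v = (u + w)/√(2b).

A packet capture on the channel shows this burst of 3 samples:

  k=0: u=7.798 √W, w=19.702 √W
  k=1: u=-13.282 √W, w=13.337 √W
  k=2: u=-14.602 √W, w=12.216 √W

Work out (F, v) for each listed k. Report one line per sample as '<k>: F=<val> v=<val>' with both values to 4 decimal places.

k=0: u−w=-11.9040, u+w=27.5000; √(b/2)=0.7106, √(2b)=1.4213; F=0.7106×(-11.904)=-8.4594, v=27.5000/1.4213=19.3489
k=1: u−w=-26.6190, u+w=0.0550; √(b/2)=0.7106, √(2b)=1.4213; F=0.7106×(-26.619)=-18.9164, v=0.0550/1.4213=0.0387
k=2: u−w=-26.8180, u+w=-2.3860; √(b/2)=0.7106, √(2b)=1.4213; F=0.7106×(-26.818)=-19.0578, v=-2.3860/1.4213=-1.6788

0: F=-8.4594 v=19.3489
1: F=-18.9164 v=0.0387
2: F=-19.0578 v=-1.6788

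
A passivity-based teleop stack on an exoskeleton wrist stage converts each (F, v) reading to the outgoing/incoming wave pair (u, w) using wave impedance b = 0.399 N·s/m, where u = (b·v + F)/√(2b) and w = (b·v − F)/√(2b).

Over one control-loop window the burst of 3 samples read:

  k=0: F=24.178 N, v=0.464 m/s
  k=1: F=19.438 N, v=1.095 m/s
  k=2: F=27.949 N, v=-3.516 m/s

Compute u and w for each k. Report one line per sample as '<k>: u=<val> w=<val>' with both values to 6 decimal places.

0: u=27.272927 w=-26.858431
1: u=22.248648 w=-21.270475
2: u=29.716629 w=-32.857502

k=0: b·v=0.399×0.464=0.185136; √(2b)=0.893308; u=(0.185136+24.178)/0.893308=27.272927, w=(0.185136−24.178)/0.893308=-26.858431
k=1: b·v=0.399×1.095=0.436905; √(2b)=0.893308; u=(0.436905+19.438)/0.893308=22.248648, w=(0.436905−19.438)/0.893308=-21.270475
k=2: b·v=0.399×(-3.516)=-1.402884; √(2b)=0.893308; u=(-1.402884+27.949)/0.893308=29.716629, w=(-1.402884−27.949)/0.893308=-32.857502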